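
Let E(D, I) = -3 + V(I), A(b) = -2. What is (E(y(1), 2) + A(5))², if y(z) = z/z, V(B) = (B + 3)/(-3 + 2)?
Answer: 100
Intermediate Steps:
V(B) = -3 - B (V(B) = (3 + B)/(-1) = (3 + B)*(-1) = -3 - B)
y(z) = 1
E(D, I) = -6 - I (E(D, I) = -3 + (-3 - I) = -6 - I)
(E(y(1), 2) + A(5))² = ((-6 - 1*2) - 2)² = ((-6 - 2) - 2)² = (-8 - 2)² = (-10)² = 100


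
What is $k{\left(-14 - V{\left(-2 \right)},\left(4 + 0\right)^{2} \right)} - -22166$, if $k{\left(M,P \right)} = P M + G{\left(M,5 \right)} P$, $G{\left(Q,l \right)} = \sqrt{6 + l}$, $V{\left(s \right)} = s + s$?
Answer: $22006 + 16 \sqrt{11} \approx 22059.0$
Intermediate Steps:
$V{\left(s \right)} = 2 s$
$k{\left(M,P \right)} = M P + P \sqrt{11}$ ($k{\left(M,P \right)} = P M + \sqrt{6 + 5} P = M P + \sqrt{11} P = M P + P \sqrt{11}$)
$k{\left(-14 - V{\left(-2 \right)},\left(4 + 0\right)^{2} \right)} - -22166 = \left(4 + 0\right)^{2} \left(\left(-14 - 2 \left(-2\right)\right) + \sqrt{11}\right) - -22166 = 4^{2} \left(\left(-14 - -4\right) + \sqrt{11}\right) + 22166 = 16 \left(\left(-14 + 4\right) + \sqrt{11}\right) + 22166 = 16 \left(-10 + \sqrt{11}\right) + 22166 = \left(-160 + 16 \sqrt{11}\right) + 22166 = 22006 + 16 \sqrt{11}$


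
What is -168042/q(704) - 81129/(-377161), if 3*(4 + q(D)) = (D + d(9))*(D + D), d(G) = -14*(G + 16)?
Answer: -8316686117/10443588090 ≈ -0.79634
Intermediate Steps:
d(G) = -224 - 14*G (d(G) = -14*(16 + G) = -224 - 14*G)
q(D) = -4 + 2*D*(-350 + D)/3 (q(D) = -4 + ((D + (-224 - 14*9))*(D + D))/3 = -4 + ((D + (-224 - 126))*(2*D))/3 = -4 + ((D - 350)*(2*D))/3 = -4 + ((-350 + D)*(2*D))/3 = -4 + (2*D*(-350 + D))/3 = -4 + 2*D*(-350 + D)/3)
-168042/q(704) - 81129/(-377161) = -168042/(-4 - 700/3*704 + (2/3)*704**2) - 81129/(-377161) = -168042/(-4 - 492800/3 + (2/3)*495616) - 81129*(-1/377161) = -168042/(-4 - 492800/3 + 991232/3) + 81129/377161 = -168042/166140 + 81129/377161 = -168042*1/166140 + 81129/377161 = -28007/27690 + 81129/377161 = -8316686117/10443588090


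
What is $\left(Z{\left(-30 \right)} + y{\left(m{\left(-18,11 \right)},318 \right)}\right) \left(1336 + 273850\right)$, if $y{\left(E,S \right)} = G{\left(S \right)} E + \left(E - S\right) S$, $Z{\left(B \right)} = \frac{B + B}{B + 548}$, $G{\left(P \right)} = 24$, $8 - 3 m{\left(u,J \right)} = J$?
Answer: $- \frac{7231812128664}{259} \approx -2.7922 \cdot 10^{10}$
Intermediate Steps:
$m{\left(u,J \right)} = \frac{8}{3} - \frac{J}{3}$
$Z{\left(B \right)} = \frac{2 B}{548 + B}$
$y{\left(E,S \right)} = 24 E + S \left(E - S\right)$ ($y{\left(E,S \right)} = 24 E + \left(E - S\right) S = 24 E + S \left(E - S\right)$)
$\left(Z{\left(-30 \right)} + y{\left(m{\left(-18,11 \right)},318 \right)}\right) \left(1336 + 273850\right) = \left(2 \left(-30\right) \frac{1}{548 - 30} + \left(- 318^{2} + 24 \left(\frac{8}{3} - \frac{11}{3}\right) + \left(\frac{8}{3} - \frac{11}{3}\right) 318\right)\right) \left(1336 + 273850\right) = \left(2 \left(-30\right) \frac{1}{518} + \left(\left(-1\right) 101124 + 24 \left(\frac{8}{3} - \frac{11}{3}\right) + \left(\frac{8}{3} - \frac{11}{3}\right) 318\right)\right) 275186 = \left(2 \left(-30\right) \frac{1}{518} - 101466\right) 275186 = \left(- \frac{30}{259} - 101466\right) 275186 = \left(- \frac{26279724}{259}\right) 275186 = - \frac{7231812128664}{259}$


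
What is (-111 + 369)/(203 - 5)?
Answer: 43/33 ≈ 1.3030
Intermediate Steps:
(-111 + 369)/(203 - 5) = 258/198 = 258*(1/198) = 43/33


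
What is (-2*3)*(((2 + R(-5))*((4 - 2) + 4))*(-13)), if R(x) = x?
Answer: -1404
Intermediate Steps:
(-2*3)*(((2 + R(-5))*((4 - 2) + 4))*(-13)) = (-2*3)*(((2 - 5)*((4 - 2) + 4))*(-13)) = -6*(-3*(2 + 4))*(-13) = -6*(-3*6)*(-13) = -(-108)*(-13) = -6*234 = -1404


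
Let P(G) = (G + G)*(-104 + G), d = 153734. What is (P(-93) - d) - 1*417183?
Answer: -534275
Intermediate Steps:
P(G) = 2*G*(-104 + G) (P(G) = (2*G)*(-104 + G) = 2*G*(-104 + G))
(P(-93) - d) - 1*417183 = (2*(-93)*(-104 - 93) - 1*153734) - 1*417183 = (2*(-93)*(-197) - 153734) - 417183 = (36642 - 153734) - 417183 = -117092 - 417183 = -534275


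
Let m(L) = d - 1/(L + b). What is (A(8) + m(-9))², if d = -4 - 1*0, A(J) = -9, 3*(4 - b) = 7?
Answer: 80089/484 ≈ 165.47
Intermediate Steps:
b = 5/3 (b = 4 - ⅓*7 = 4 - 7/3 = 5/3 ≈ 1.6667)
d = -4 (d = -4 + 0 = -4)
m(L) = -4 - 1/(5/3 + L) (m(L) = -4 - 1/(L + 5/3) = -4 - 1/(5/3 + L))
(A(8) + m(-9))² = (-9 + (-23 - 12*(-9))/(5 + 3*(-9)))² = (-9 + (-23 + 108)/(5 - 27))² = (-9 + 85/(-22))² = (-9 - 1/22*85)² = (-9 - 85/22)² = (-283/22)² = 80089/484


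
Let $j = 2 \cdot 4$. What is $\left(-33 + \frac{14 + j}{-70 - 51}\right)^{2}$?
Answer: $\frac{133225}{121} \approx 1101.0$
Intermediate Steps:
$j = 8$
$\left(-33 + \frac{14 + j}{-70 - 51}\right)^{2} = \left(-33 + \frac{14 + 8}{-70 - 51}\right)^{2} = \left(-33 + \frac{22}{-121}\right)^{2} = \left(-33 + 22 \left(- \frac{1}{121}\right)\right)^{2} = \left(-33 - \frac{2}{11}\right)^{2} = \left(- \frac{365}{11}\right)^{2} = \frac{133225}{121}$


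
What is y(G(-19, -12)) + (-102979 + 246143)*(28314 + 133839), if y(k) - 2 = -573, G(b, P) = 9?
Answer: 23214471521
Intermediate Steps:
y(k) = -571 (y(k) = 2 - 573 = -571)
y(G(-19, -12)) + (-102979 + 246143)*(28314 + 133839) = -571 + (-102979 + 246143)*(28314 + 133839) = -571 + 143164*162153 = -571 + 23214472092 = 23214471521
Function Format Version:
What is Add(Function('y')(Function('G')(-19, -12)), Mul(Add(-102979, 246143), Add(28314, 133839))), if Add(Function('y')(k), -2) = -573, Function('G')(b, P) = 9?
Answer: 23214471521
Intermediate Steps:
Function('y')(k) = -571 (Function('y')(k) = Add(2, -573) = -571)
Add(Function('y')(Function('G')(-19, -12)), Mul(Add(-102979, 246143), Add(28314, 133839))) = Add(-571, Mul(Add(-102979, 246143), Add(28314, 133839))) = Add(-571, Mul(143164, 162153)) = Add(-571, 23214472092) = 23214471521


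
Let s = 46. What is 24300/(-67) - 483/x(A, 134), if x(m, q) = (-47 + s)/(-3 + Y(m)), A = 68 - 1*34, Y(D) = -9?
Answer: -412632/67 ≈ -6158.7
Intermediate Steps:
A = 34 (A = 68 - 34 = 34)
x(m, q) = 1/12 (x(m, q) = (-47 + 46)/(-3 - 9) = -1/(-12) = -1*(-1/12) = 1/12)
24300/(-67) - 483/x(A, 134) = 24300/(-67) - 483/1/12 = 24300*(-1/67) - 483*12 = -24300/67 - 5796 = -412632/67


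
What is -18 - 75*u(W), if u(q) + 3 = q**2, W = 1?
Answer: 132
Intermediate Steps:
u(q) = -3 + q**2
-18 - 75*u(W) = -18 - 75*(-3 + 1**2) = -18 - 75*(-3 + 1) = -18 - 75*(-2) = -18 + 150 = 132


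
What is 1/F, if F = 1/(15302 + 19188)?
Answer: 34490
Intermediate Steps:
F = 1/34490 ≈ 2.8994e-5
1/F = 1/(1/34490) = 34490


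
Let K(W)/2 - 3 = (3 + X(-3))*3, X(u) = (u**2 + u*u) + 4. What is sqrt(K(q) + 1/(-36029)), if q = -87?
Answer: sqrt(202501823167)/36029 ≈ 12.490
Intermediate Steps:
X(u) = 4 + 2*u**2 (X(u) = (u**2 + u**2) + 4 = 2*u**2 + 4 = 4 + 2*u**2)
K(W) = 156 (K(W) = 6 + 2*((3 + (4 + 2*(-3)**2))*3) = 6 + 2*((3 + (4 + 2*9))*3) = 6 + 2*((3 + (4 + 18))*3) = 6 + 2*((3 + 22)*3) = 6 + 2*(25*3) = 6 + 2*75 = 6 + 150 = 156)
sqrt(K(q) + 1/(-36029)) = sqrt(156 + 1/(-36029)) = sqrt(156 - 1/36029) = sqrt(5620523/36029) = sqrt(202501823167)/36029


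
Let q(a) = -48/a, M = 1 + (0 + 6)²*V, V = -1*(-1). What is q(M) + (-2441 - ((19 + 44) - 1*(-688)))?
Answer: -118152/37 ≈ -3193.3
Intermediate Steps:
V = 1
M = 37 (M = 1 + (0 + 6)²*1 = 1 + 6²*1 = 1 + 36*1 = 1 + 36 = 37)
q(M) + (-2441 - ((19 + 44) - 1*(-688))) = -48/37 + (-2441 - ((19 + 44) - 1*(-688))) = -48*1/37 + (-2441 - (63 + 688)) = -48/37 + (-2441 - 1*751) = -48/37 + (-2441 - 751) = -48/37 - 3192 = -118152/37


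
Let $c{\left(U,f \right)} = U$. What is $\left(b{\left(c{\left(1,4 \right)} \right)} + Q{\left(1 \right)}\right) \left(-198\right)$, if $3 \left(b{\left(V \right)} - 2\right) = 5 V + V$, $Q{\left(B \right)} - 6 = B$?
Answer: $-2178$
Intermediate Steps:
$Q{\left(B \right)} = 6 + B$
$b{\left(V \right)} = 2 + 2 V$ ($b{\left(V \right)} = 2 + \frac{5 V + V}{3} = 2 + \frac{6 V}{3} = 2 + 2 V$)
$\left(b{\left(c{\left(1,4 \right)} \right)} + Q{\left(1 \right)}\right) \left(-198\right) = \left(\left(2 + 2 \cdot 1\right) + \left(6 + 1\right)\right) \left(-198\right) = \left(\left(2 + 2\right) + 7\right) \left(-198\right) = \left(4 + 7\right) \left(-198\right) = 11 \left(-198\right) = -2178$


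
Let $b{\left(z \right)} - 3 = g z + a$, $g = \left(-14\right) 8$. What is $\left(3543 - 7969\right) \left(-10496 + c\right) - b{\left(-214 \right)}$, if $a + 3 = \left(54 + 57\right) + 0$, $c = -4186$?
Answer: $64958453$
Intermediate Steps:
$a = 108$ ($a = -3 + \left(\left(54 + 57\right) + 0\right) = -3 + \left(111 + 0\right) = -3 + 111 = 108$)
$g = -112$
$b{\left(z \right)} = 111 - 112 z$ ($b{\left(z \right)} = 3 - \left(-108 + 112 z\right) = 111 - 112 z$)
$\left(3543 - 7969\right) \left(-10496 + c\right) - b{\left(-214 \right)} = \left(3543 - 7969\right) \left(-10496 - 4186\right) - \left(111 - -23968\right) = \left(-4426\right) \left(-14682\right) - \left(111 + 23968\right) = 64982532 - 24079 = 64958453$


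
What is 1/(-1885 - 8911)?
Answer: -1/10796 ≈ -9.2627e-5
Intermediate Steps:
1/(-1885 - 8911) = 1/(-10796) = -1/10796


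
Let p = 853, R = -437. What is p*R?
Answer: -372761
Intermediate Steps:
p*R = 853*(-437) = -372761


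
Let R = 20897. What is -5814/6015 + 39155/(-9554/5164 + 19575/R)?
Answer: -4235957344346072/98811049595 ≈ -42869.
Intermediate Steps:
-5814/6015 + 39155/(-9554/5164 + 19575/R) = -5814/6015 + 39155/(-9554/5164 + 19575/20897) = -5814*1/6015 + 39155/(-9554*1/5164 + 19575*(1/20897)) = -1938/2005 + 39155/(-4777/2582 + 19575/20897) = -1938/2005 + 39155/(-49282319/53956054) = -1938/2005 + 39155*(-53956054/49282319) = -1938/2005 - 2112649294370/49282319 = -4235957344346072/98811049595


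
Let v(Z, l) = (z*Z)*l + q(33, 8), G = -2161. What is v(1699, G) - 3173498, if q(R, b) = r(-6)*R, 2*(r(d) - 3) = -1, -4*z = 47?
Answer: 159868671/4 ≈ 3.9967e+7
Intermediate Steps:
z = -47/4 (z = -¼*47 = -47/4 ≈ -11.750)
r(d) = 5/2 (r(d) = 3 + (½)*(-1) = 3 - ½ = 5/2)
q(R, b) = 5*R/2
v(Z, l) = 165/2 - 47*Z*l/4 (v(Z, l) = (-47*Z/4)*l + (5/2)*33 = -47*Z*l/4 + 165/2 = 165/2 - 47*Z*l/4)
v(1699, G) - 3173498 = (165/2 - 47/4*1699*(-2161)) - 3173498 = (165/2 + 172562333/4) - 3173498 = 172562663/4 - 3173498 = 159868671/4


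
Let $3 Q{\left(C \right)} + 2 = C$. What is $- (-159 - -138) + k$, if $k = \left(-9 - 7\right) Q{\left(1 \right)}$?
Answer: $\frac{79}{3} \approx 26.333$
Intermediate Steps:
$Q{\left(C \right)} = - \frac{2}{3} + \frac{C}{3}$
$k = \frac{16}{3}$ ($k = \left(-9 - 7\right) \left(- \frac{2}{3} + \frac{1}{3} \cdot 1\right) = - 16 \left(- \frac{2}{3} + \frac{1}{3}\right) = \left(-16\right) \left(- \frac{1}{3}\right) = \frac{16}{3} \approx 5.3333$)
$- (-159 - -138) + k = - (-159 - -138) + \frac{16}{3} = - (-159 + 138) + \frac{16}{3} = \left(-1\right) \left(-21\right) + \frac{16}{3} = 21 + \frac{16}{3} = \frac{79}{3}$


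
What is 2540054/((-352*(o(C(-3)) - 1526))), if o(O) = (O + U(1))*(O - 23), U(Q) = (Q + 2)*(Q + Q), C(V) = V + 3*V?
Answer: 115457/21056 ≈ 5.4833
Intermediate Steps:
C(V) = 4*V
U(Q) = 2*Q*(2 + Q) (U(Q) = (2 + Q)*(2*Q) = 2*Q*(2 + Q))
o(O) = (-23 + O)*(6 + O) (o(O) = (O + 2*1*(2 + 1))*(O - 23) = (O + 2*1*3)*(-23 + O) = (O + 6)*(-23 + O) = (6 + O)*(-23 + O) = (-23 + O)*(6 + O))
2540054/((-352*(o(C(-3)) - 1526))) = 2540054/((-352*((-138 + (4*(-3))² - 68*(-3)) - 1526))) = 2540054/((-352*((-138 + (-12)² - 17*(-12)) - 1526))) = 2540054/((-352*((-138 + 144 + 204) - 1526))) = 2540054/((-352*(210 - 1526))) = 2540054/((-352*(-1316))) = 2540054/463232 = 2540054*(1/463232) = 115457/21056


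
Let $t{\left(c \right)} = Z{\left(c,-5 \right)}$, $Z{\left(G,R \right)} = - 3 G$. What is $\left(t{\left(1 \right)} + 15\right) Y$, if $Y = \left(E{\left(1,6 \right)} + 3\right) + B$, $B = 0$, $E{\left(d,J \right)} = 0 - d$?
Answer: $24$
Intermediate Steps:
$E{\left(d,J \right)} = - d$
$Y = 2$ ($Y = \left(\left(-1\right) 1 + 3\right) + 0 = \left(-1 + 3\right) + 0 = 2 + 0 = 2$)
$t{\left(c \right)} = - 3 c$
$\left(t{\left(1 \right)} + 15\right) Y = \left(\left(-3\right) 1 + 15\right) 2 = \left(-3 + 15\right) 2 = 12 \cdot 2 = 24$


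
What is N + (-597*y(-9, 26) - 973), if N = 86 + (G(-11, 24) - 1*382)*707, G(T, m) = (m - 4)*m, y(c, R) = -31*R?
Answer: 549581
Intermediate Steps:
G(T, m) = m*(-4 + m) (G(T, m) = (-4 + m)*m = m*(-4 + m))
N = 69372 (N = 86 + (24*(-4 + 24) - 1*382)*707 = 86 + (24*20 - 382)*707 = 86 + (480 - 382)*707 = 86 + 98*707 = 86 + 69286 = 69372)
N + (-597*y(-9, 26) - 973) = 69372 + (-(-18507)*26 - 973) = 69372 + (-597*(-806) - 973) = 69372 + (481182 - 973) = 69372 + 480209 = 549581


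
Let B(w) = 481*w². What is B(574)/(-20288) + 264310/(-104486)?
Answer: -2070511253987/264976496 ≈ -7813.9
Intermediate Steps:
B(574)/(-20288) + 264310/(-104486) = (481*574²)/(-20288) + 264310/(-104486) = (481*329476)*(-1/20288) + 264310*(-1/104486) = 158477956*(-1/20288) - 132155/52243 = -39619489/5072 - 132155/52243 = -2070511253987/264976496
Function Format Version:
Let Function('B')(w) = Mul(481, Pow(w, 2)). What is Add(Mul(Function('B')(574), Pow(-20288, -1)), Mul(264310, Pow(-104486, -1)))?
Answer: Rational(-2070511253987, 264976496) ≈ -7813.9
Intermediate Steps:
Add(Mul(Function('B')(574), Pow(-20288, -1)), Mul(264310, Pow(-104486, -1))) = Add(Mul(Mul(481, Pow(574, 2)), Pow(-20288, -1)), Mul(264310, Pow(-104486, -1))) = Add(Mul(Mul(481, 329476), Rational(-1, 20288)), Mul(264310, Rational(-1, 104486))) = Add(Mul(158477956, Rational(-1, 20288)), Rational(-132155, 52243)) = Add(Rational(-39619489, 5072), Rational(-132155, 52243)) = Rational(-2070511253987, 264976496)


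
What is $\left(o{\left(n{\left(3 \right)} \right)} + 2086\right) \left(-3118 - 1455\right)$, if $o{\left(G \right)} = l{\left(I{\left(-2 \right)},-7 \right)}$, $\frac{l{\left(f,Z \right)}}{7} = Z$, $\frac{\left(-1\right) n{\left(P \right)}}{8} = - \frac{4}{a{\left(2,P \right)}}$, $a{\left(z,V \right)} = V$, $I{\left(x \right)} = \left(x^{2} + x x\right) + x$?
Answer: $-9315201$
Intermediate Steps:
$I{\left(x \right)} = x + 2 x^{2}$ ($I{\left(x \right)} = \left(x^{2} + x^{2}\right) + x = 2 x^{2} + x = x + 2 x^{2}$)
$n{\left(P \right)} = \frac{32}{P}$ ($n{\left(P \right)} = - 8 \left(- \frac{4}{P}\right) = \frac{32}{P}$)
$l{\left(f,Z \right)} = 7 Z$
$o{\left(G \right)} = -49$ ($o{\left(G \right)} = 7 \left(-7\right) = -49$)
$\left(o{\left(n{\left(3 \right)} \right)} + 2086\right) \left(-3118 - 1455\right) = \left(-49 + 2086\right) \left(-3118 - 1455\right) = 2037 \left(-4573\right) = -9315201$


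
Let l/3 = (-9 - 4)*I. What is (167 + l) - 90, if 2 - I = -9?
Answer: -352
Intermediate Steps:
I = 11 (I = 2 - 1*(-9) = 2 + 9 = 11)
l = -429 (l = 3*((-9 - 4)*11) = 3*(-13*11) = 3*(-143) = -429)
(167 + l) - 90 = (167 - 429) - 90 = -262 - 90 = -352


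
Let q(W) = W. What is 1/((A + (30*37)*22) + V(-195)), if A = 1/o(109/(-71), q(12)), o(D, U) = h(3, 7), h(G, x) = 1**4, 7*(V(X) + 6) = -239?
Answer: 7/170666 ≈ 4.1016e-5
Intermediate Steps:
V(X) = -281/7 (V(X) = -6 + (1/7)*(-239) = -6 - 239/7 = -281/7)
h(G, x) = 1
o(D, U) = 1
A = 1 (A = 1/1 = 1)
1/((A + (30*37)*22) + V(-195)) = 1/((1 + (30*37)*22) - 281/7) = 1/((1 + 1110*22) - 281/7) = 1/((1 + 24420) - 281/7) = 1/(24421 - 281/7) = 1/(170666/7) = 7/170666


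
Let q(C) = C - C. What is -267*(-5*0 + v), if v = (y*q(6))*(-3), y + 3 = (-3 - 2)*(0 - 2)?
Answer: 0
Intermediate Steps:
q(C) = 0
y = 7 (y = -3 + (-3 - 2)*(0 - 2) = -3 - 5*(-2) = -3 + 10 = 7)
v = 0 (v = (7*0)*(-3) = 0*(-3) = 0)
-267*(-5*0 + v) = -267*(-5*0 + 0) = -267*(0 + 0) = -267*0 = 0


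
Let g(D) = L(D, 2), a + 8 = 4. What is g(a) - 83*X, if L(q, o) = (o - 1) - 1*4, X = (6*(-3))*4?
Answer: 5973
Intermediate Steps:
X = -72 (X = -18*4 = -72)
a = -4 (a = -8 + 4 = -4)
L(q, o) = -5 + o (L(q, o) = (-1 + o) - 4 = -5 + o)
g(D) = -3 (g(D) = -5 + 2 = -3)
g(a) - 83*X = -3 - 83*(-72) = -3 + 5976 = 5973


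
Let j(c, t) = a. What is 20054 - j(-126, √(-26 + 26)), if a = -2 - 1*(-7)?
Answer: 20049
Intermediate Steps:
a = 5 (a = -2 + 7 = 5)
j(c, t) = 5
20054 - j(-126, √(-26 + 26)) = 20054 - 1*5 = 20054 - 5 = 20049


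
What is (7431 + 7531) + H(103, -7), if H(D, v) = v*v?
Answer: 15011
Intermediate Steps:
H(D, v) = v**2
(7431 + 7531) + H(103, -7) = (7431 + 7531) + (-7)**2 = 14962 + 49 = 15011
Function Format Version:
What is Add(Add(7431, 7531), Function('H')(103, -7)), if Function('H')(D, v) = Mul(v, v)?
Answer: 15011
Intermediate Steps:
Function('H')(D, v) = Pow(v, 2)
Add(Add(7431, 7531), Function('H')(103, -7)) = Add(Add(7431, 7531), Pow(-7, 2)) = Add(14962, 49) = 15011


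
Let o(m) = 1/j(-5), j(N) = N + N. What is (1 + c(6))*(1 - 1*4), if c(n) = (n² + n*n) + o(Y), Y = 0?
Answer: -2187/10 ≈ -218.70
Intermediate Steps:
j(N) = 2*N
o(m) = -⅒ (o(m) = 1/(2*(-5)) = 1/(-10) = -⅒)
c(n) = -⅒ + 2*n² (c(n) = (n² + n*n) - ⅒ = (n² + n²) - ⅒ = 2*n² - ⅒ = -⅒ + 2*n²)
(1 + c(6))*(1 - 1*4) = (1 + (-⅒ + 2*6²))*(1 - 1*4) = (1 + (-⅒ + 2*36))*(1 - 4) = (1 + (-⅒ + 72))*(-3) = (1 + 719/10)*(-3) = (729/10)*(-3) = -2187/10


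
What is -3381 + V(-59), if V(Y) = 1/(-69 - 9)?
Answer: -263719/78 ≈ -3381.0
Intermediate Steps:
V(Y) = -1/78 (V(Y) = 1/(-78) = -1/78)
-3381 + V(-59) = -3381 - 1/78 = -263719/78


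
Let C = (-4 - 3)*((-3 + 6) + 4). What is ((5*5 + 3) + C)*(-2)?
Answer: 42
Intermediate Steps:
C = -49 (C = -7*(3 + 4) = -7*7 = -49)
((5*5 + 3) + C)*(-2) = ((5*5 + 3) - 49)*(-2) = ((25 + 3) - 49)*(-2) = (28 - 49)*(-2) = -21*(-2) = 42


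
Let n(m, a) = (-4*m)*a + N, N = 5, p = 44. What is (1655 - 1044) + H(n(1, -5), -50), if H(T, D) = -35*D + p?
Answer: 2405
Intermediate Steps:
n(m, a) = 5 - 4*a*m (n(m, a) = (-4*m)*a + 5 = -4*a*m + 5 = 5 - 4*a*m)
H(T, D) = 44 - 35*D (H(T, D) = -35*D + 44 = 44 - 35*D)
(1655 - 1044) + H(n(1, -5), -50) = (1655 - 1044) + (44 - 35*(-50)) = 611 + (44 + 1750) = 611 + 1794 = 2405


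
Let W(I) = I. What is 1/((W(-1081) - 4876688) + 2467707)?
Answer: -1/2410062 ≈ -4.1493e-7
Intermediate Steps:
1/((W(-1081) - 4876688) + 2467707) = 1/((-1081 - 4876688) + 2467707) = 1/(-4877769 + 2467707) = 1/(-2410062) = -1/2410062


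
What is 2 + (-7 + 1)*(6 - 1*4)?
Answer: -10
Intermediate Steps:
2 + (-7 + 1)*(6 - 1*4) = 2 - 6*(6 - 4) = 2 - 6*2 = 2 - 12 = -10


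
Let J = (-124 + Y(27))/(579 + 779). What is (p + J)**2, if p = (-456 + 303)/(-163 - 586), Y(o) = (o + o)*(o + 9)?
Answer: 12591308521/5278458409 ≈ 2.3854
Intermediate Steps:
Y(o) = 2*o*(9 + o) (Y(o) = (2*o)*(9 + o) = 2*o*(9 + o))
p = 153/749 (p = -153/(-749) = -153*(-1/749) = 153/749 ≈ 0.20427)
J = 130/97 (J = (-124 + 2*27*(9 + 27))/(579 + 779) = (-124 + 2*27*36)/1358 = (-124 + 1944)*(1/1358) = 1820*(1/1358) = 130/97 ≈ 1.3402)
(p + J)**2 = (153/749 + 130/97)**2 = (112211/72653)**2 = 12591308521/5278458409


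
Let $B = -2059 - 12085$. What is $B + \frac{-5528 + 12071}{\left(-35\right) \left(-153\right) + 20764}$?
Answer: $- \frac{369420593}{26119} \approx -14144.0$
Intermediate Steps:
$B = -14144$
$B + \frac{-5528 + 12071}{\left(-35\right) \left(-153\right) + 20764} = -14144 + \frac{-5528 + 12071}{\left(-35\right) \left(-153\right) + 20764} = -14144 + \frac{6543}{5355 + 20764} = -14144 + \frac{6543}{26119} = - \frac{369420593}{26119}$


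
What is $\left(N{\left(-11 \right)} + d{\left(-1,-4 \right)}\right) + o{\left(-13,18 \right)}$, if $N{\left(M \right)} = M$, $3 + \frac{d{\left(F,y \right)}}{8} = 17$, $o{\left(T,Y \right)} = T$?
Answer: $88$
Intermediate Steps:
$d{\left(F,y \right)} = 112$ ($d{\left(F,y \right)} = -24 + 8 \cdot 17 = -24 + 136 = 112$)
$\left(N{\left(-11 \right)} + d{\left(-1,-4 \right)}\right) + o{\left(-13,18 \right)} = \left(-11 + 112\right) - 13 = 101 - 13 = 88$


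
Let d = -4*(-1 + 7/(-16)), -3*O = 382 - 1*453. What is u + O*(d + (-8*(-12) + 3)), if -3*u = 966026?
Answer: -3834355/12 ≈ -3.1953e+5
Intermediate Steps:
O = 71/3 (O = -(382 - 1*453)/3 = -(382 - 453)/3 = -⅓*(-71) = 71/3 ≈ 23.667)
d = 23/4 (d = -4*(-1 + 7*(-1/16)) = -4*(-1 - 7/16) = -4*(-23/16) = 23/4 ≈ 5.7500)
u = -966026/3 (u = -⅓*966026 = -966026/3 ≈ -3.2201e+5)
u + O*(d + (-8*(-12) + 3)) = -966026/3 + 71*(23/4 + (-8*(-12) + 3))/3 = -966026/3 + 71*(23/4 + (96 + 3))/3 = -966026/3 + 71*(23/4 + 99)/3 = -966026/3 + (71/3)*(419/4) = -966026/3 + 29749/12 = -3834355/12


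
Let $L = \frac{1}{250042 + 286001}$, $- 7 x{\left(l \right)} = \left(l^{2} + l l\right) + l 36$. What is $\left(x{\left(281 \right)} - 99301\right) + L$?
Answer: $- \frac{462682835228}{3752301} \approx -1.2331 \cdot 10^{5}$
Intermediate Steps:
$x{\left(l \right)} = - \frac{36 l}{7} - \frac{2 l^{2}}{7}$ ($x{\left(l \right)} = - \frac{\left(l^{2} + l l\right) + l 36}{7} = - \frac{\left(l^{2} + l^{2}\right) + 36 l}{7} = - \frac{2 l^{2} + 36 l}{7} = - \frac{36 l}{7} - \frac{2 l^{2}}{7}$)
$L = \frac{1}{536043} \approx 1.8655 \cdot 10^{-6}$
$\left(x{\left(281 \right)} - 99301\right) + L = \left(\left(- \frac{2}{7}\right) 281 \left(18 + 281\right) - 99301\right) + \frac{1}{536043} = \left(\left(- \frac{2}{7}\right) 281 \cdot 299 - 99301\right) + \frac{1}{536043} = \left(- \frac{168038}{7} - 99301\right) + \frac{1}{536043} = - \frac{863145}{7} + \frac{1}{536043} = - \frac{462682835228}{3752301}$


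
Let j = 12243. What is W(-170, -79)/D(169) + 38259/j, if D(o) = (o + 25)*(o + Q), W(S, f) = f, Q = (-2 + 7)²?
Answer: 479649509/153592516 ≈ 3.1229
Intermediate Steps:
Q = 25 (Q = 5² = 25)
D(o) = (25 + o)² (D(o) = (o + 25)*(o + 25) = (25 + o)*(25 + o) = (25 + o)²)
W(-170, -79)/D(169) + 38259/j = -79/(625 + 169² + 50*169) + 38259/12243 = -79/(625 + 28561 + 8450) + 38259*(1/12243) = -79/37636 + 12753/4081 = 479649509/153592516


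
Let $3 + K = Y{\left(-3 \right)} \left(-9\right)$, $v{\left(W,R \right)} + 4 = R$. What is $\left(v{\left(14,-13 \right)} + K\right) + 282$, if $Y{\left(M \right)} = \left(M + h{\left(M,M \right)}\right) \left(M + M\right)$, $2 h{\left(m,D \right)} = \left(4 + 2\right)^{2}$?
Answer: $1072$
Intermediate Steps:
$h{\left(m,D \right)} = 18$ ($h{\left(m,D \right)} = \frac{\left(4 + 2\right)^{2}}{2} = \frac{6^{2}}{2} = \frac{1}{2} \cdot 36 = 18$)
$v{\left(W,R \right)} = -4 + R$
$Y{\left(M \right)} = 2 M \left(18 + M\right)$ ($Y{\left(M \right)} = \left(M + 18\right) \left(M + M\right) = \left(18 + M\right) 2 M = 2 M \left(18 + M\right)$)
$K = 807$ ($K = -3 + 2 \left(-3\right) \left(18 - 3\right) \left(-9\right) = -3 + 2 \left(-3\right) 15 \left(-9\right) = -3 - -810 = -3 + 810 = 807$)
$\left(v{\left(14,-13 \right)} + K\right) + 282 = \left(\left(-4 - 13\right) + 807\right) + 282 = \left(-17 + 807\right) + 282 = 790 + 282 = 1072$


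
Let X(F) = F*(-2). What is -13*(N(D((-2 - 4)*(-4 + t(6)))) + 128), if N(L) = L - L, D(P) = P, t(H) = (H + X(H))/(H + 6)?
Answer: -1664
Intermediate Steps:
X(F) = -2*F
t(H) = -H/(6 + H) (t(H) = (H - 2*H)/(H + 6) = (-H)/(6 + H) = -H/(6 + H))
N(L) = 0
-13*(N(D((-2 - 4)*(-4 + t(6)))) + 128) = -13*(0 + 128) = -13*128 = -1664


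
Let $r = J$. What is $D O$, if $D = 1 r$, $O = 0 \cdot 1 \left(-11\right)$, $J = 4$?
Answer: $0$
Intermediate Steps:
$r = 4$
$O = 0$ ($O = 0 \left(-11\right) = 0$)
$D = 4$ ($D = 1 \cdot 4 = 4$)
$D O = 4 \cdot 0 = 0$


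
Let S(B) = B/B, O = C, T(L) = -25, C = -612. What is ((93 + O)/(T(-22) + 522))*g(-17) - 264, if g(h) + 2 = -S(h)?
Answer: -129651/497 ≈ -260.87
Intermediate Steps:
O = -612
S(B) = 1
g(h) = -3 (g(h) = -2 - 1*1 = -2 - 1 = -3)
((93 + O)/(T(-22) + 522))*g(-17) - 264 = ((93 - 612)/(-25 + 522))*(-3) - 264 = -519/497*(-3) - 264 = 1557/497 - 264 = -129651/497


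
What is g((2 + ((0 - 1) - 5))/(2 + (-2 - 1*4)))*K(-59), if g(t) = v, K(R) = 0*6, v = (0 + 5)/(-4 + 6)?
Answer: 0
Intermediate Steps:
v = 5/2 ≈ 2.5000
K(R) = 0
g(t) = 5/2
g((2 + ((0 - 1) - 5))/(2 + (-2 - 1*4)))*K(-59) = (5/2)*0 = 0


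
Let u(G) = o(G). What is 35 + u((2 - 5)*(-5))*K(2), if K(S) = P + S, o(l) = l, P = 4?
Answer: 125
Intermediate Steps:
u(G) = G
K(S) = 4 + S
35 + u((2 - 5)*(-5))*K(2) = 35 + ((2 - 5)*(-5))*(4 + 2) = 35 - 3*(-5)*6 = 35 + 15*6 = 35 + 90 = 125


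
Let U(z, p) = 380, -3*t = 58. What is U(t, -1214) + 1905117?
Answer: 1905497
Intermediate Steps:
t = -58/3 (t = -⅓*58 = -58/3 ≈ -19.333)
U(t, -1214) + 1905117 = 380 + 1905117 = 1905497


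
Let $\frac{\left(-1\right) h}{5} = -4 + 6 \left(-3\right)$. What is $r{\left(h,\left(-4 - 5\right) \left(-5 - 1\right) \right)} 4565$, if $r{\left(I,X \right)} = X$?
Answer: $246510$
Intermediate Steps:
$h = 110$ ($h = - 5 \left(-4 + 6 \left(-3\right)\right) = - 5 \left(-4 - 18\right) = \left(-5\right) \left(-22\right) = 110$)
$r{\left(h,\left(-4 - 5\right) \left(-5 - 1\right) \right)} 4565 = \left(-4 - 5\right) \left(-5 - 1\right) 4565 = \left(-9\right) \left(-6\right) 4565 = 54 \cdot 4565 = 246510$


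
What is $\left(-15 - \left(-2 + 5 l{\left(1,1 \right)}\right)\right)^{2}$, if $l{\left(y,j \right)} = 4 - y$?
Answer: $784$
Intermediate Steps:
$\left(-15 - \left(-2 + 5 l{\left(1,1 \right)}\right)\right)^{2} = \left(-15 + \left(- 5 \left(4 - 1\right) + 2\right)\right)^{2} = \left(-15 + \left(\left(-5\right) 3 + 2\right)\right)^{2} = \left(-15 + \left(-15 + 2\right)\right)^{2} = \left(-15 - 13\right)^{2} = \left(-28\right)^{2} = 784$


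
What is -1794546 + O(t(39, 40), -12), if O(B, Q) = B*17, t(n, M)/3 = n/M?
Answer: -71779851/40 ≈ -1.7945e+6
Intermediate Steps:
t(n, M) = 3*n/M (t(n, M) = 3*(n/M) = 3*n/M)
O(B, Q) = 17*B
-1794546 + O(t(39, 40), -12) = -1794546 + 17*(3*39/40) = -1794546 + 17*(3*39*(1/40)) = -1794546 + 17*(117/40) = -1794546 + 1989/40 = -71779851/40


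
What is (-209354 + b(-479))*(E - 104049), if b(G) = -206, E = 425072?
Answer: -67273579880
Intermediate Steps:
(-209354 + b(-479))*(E - 104049) = (-209354 - 206)*(425072 - 104049) = -209560*321023 = -67273579880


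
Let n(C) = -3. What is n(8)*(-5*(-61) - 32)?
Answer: -819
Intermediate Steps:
n(8)*(-5*(-61) - 32) = -3*(-5*(-61) - 32) = -3*(305 - 32) = -3*273 = -819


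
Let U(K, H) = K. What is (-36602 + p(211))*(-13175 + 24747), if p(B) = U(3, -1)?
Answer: -423523628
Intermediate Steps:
p(B) = 3
(-36602 + p(211))*(-13175 + 24747) = (-36602 + 3)*(-13175 + 24747) = -36599*11572 = -423523628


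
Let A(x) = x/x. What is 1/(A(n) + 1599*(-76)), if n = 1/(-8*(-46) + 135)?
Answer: -1/121523 ≈ -8.2289e-6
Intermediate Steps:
n = 1/503 (n = 1/(368 + 135) = 1/503 ≈ 0.0019881)
A(x) = 1
1/(A(n) + 1599*(-76)) = 1/(1 + 1599*(-76)) = 1/(1 - 121524) = 1/(-121523) = -1/121523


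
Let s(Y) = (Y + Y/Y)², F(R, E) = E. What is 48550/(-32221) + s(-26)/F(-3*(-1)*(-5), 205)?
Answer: 2037075/1321061 ≈ 1.5420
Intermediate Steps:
s(Y) = (1 + Y)² (s(Y) = (Y + 1)² = (1 + Y)²)
48550/(-32221) + s(-26)/F(-3*(-1)*(-5), 205) = 48550/(-32221) + (1 - 26)²/205 = 48550*(-1/32221) + (-25)²*(1/205) = -48550/32221 + 625*(1/205) = -48550/32221 + 125/41 = 2037075/1321061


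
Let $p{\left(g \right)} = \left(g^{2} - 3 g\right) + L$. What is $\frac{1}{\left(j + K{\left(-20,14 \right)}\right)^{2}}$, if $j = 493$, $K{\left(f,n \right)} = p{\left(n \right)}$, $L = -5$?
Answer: $\frac{1}{412164} \approx 2.4262 \cdot 10^{-6}$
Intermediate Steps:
$p{\left(g \right)} = -5 + g^{2} - 3 g$ ($p{\left(g \right)} = \left(g^{2} - 3 g\right) - 5 = -5 + g^{2} - 3 g$)
$K{\left(f,n \right)} = -5 + n^{2} - 3 n$
$\frac{1}{\left(j + K{\left(-20,14 \right)}\right)^{2}} = \frac{1}{\left(493 - \left(47 - 196\right)\right)^{2}} = \frac{1}{\left(493 - -149\right)^{2}} = \frac{1}{\left(493 + 149\right)^{2}} = \frac{1}{642^{2}} = \frac{1}{412164}$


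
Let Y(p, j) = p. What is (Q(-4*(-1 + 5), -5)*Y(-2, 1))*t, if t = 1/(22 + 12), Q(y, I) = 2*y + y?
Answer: 48/17 ≈ 2.8235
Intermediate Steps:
Q(y, I) = 3*y
t = 1/34 ≈ 0.029412
(Q(-4*(-1 + 5), -5)*Y(-2, 1))*t = ((3*(-4*(-1 + 5)))*(-2))*(1/34) = ((3*(-4*4))*(-2))*(1/34) = ((3*(-16))*(-2))*(1/34) = -48*(-2)*(1/34) = 96*(1/34) = 48/17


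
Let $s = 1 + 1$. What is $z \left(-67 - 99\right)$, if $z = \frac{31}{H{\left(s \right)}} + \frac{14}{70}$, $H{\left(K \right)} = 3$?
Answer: $- \frac{26228}{15} \approx -1748.5$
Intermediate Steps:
$s = 2$
$z = \frac{158}{15}$ ($z = \frac{31}{3} + \frac{14}{70} = 31 \cdot \frac{1}{3} + 14 \cdot \frac{1}{70} = \frac{31}{3} + \frac{1}{5} = \frac{158}{15} \approx 10.533$)
$z \left(-67 - 99\right) = \frac{158 \left(-67 - 99\right)}{15} = \frac{158}{15} \left(-166\right) = - \frac{26228}{15}$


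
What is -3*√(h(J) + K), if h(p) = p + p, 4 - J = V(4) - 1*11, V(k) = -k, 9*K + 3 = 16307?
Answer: -√16646 ≈ -129.02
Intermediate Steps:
K = 16304/9 (K = -⅓ + (⅑)*16307 = -⅓ + 16307/9 = 16304/9 ≈ 1811.6)
J = 19 (J = 4 - (-1*4 - 1*11) = 4 - (-4 - 11) = 4 - 1*(-15) = 4 + 15 = 19)
h(p) = 2*p
-3*√(h(J) + K) = -3*√(2*19 + 16304/9) = -3*√(38 + 16304/9) = -√16646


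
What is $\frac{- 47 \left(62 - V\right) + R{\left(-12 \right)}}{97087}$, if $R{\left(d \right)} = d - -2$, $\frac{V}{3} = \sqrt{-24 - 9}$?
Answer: $- \frac{172}{5711} + \frac{141 i \sqrt{33}}{97087} \approx -0.030117 + 0.0083429 i$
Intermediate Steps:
$V = 3 i \sqrt{33}$ ($V = 3 \sqrt{-24 - 9} = 3 \sqrt{-33} = 3 i \sqrt{33} \approx 17.234 i$)
$R{\left(d \right)} = 2 + d$ ($R{\left(d \right)} = d + 2 = 2 + d$)
$\frac{- 47 \left(62 - V\right) + R{\left(-12 \right)}}{97087} = \frac{- 47 \left(62 - 3 i \sqrt{33}\right) + \left(2 - 12\right)}{97087} = \left(- 47 \left(62 - 3 i \sqrt{33}\right) - 10\right) \frac{1}{97087} = \left(\left(-2914 + 141 i \sqrt{33}\right) - 10\right) \frac{1}{97087} = \left(-2924 + 141 i \sqrt{33}\right) \frac{1}{97087} = - \frac{172}{5711} + \frac{141 i \sqrt{33}}{97087}$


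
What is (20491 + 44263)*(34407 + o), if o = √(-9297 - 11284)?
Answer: 2227990878 + 64754*I*√20581 ≈ 2.228e+9 + 9.2897e+6*I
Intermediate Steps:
o = I*√20581 (o = √(-20581) = I*√20581 ≈ 143.46*I)
(20491 + 44263)*(34407 + o) = (20491 + 44263)*(34407 + I*√20581) = 64754*(34407 + I*√20581) = 2227990878 + 64754*I*√20581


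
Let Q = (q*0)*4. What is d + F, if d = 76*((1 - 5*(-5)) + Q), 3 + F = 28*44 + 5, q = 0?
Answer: 3210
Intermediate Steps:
Q = 0 (Q = (0*0)*4 = 0*4 = 0)
F = 1234 (F = -3 + (28*44 + 5) = -3 + (1232 + 5) = -3 + 1237 = 1234)
d = 1976 (d = 76*((1 - 5*(-5)) + 0) = 76*((1 + 25) + 0) = 76*(26 + 0) = 76*26 = 1976)
d + F = 1976 + 1234 = 3210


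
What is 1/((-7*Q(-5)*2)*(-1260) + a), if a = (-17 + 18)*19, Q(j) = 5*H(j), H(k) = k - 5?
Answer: -1/881981 ≈ -1.1338e-6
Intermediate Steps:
H(k) = -5 + k
Q(j) = -25 + 5*j (Q(j) = 5*(-5 + j) = -25 + 5*j)
a = 19 (a = 1*19 = 19)
1/((-7*Q(-5)*2)*(-1260) + a) = 1/((-7*(-25 + 5*(-5))*2)*(-1260) + 19) = 1/((-7*(-25 - 25)*2)*(-1260) + 19) = 1/((-7*(-50)*2)*(-1260) + 19) = 1/((350*2)*(-1260) + 19) = 1/(700*(-1260) + 19) = 1/(-882000 + 19) = 1/(-881981) = -1/881981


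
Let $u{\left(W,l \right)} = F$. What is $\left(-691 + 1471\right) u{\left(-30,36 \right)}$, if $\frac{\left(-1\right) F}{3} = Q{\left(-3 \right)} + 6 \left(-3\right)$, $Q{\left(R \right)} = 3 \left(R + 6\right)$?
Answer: $21060$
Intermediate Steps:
$Q{\left(R \right)} = 18 + 3 R$ ($Q{\left(R \right)} = 3 \left(6 + R\right) = 18 + 3 R$)
$F = 27$ ($F = - 3 \left(\left(18 + 3 \left(-3\right)\right) + 6 \left(-3\right)\right) = - 3 \left(\left(18 - 9\right) - 18\right) = - 3 \left(9 - 18\right) = \left(-3\right) \left(-9\right) = 27$)
$u{\left(W,l \right)} = 27$
$\left(-691 + 1471\right) u{\left(-30,36 \right)} = \left(-691 + 1471\right) 27 = 780 \cdot 27 = 21060$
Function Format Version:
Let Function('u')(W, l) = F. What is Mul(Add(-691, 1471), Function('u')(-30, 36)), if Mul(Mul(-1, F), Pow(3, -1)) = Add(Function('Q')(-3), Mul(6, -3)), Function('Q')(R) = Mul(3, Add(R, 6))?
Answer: 21060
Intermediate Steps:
Function('Q')(R) = Add(18, Mul(3, R)) (Function('Q')(R) = Mul(3, Add(6, R)) = Add(18, Mul(3, R)))
F = 27 (F = Mul(-3, Add(Add(18, Mul(3, -3)), Mul(6, -3))) = Mul(-3, Add(Add(18, -9), -18)) = Mul(-3, Add(9, -18)) = Mul(-3, -9) = 27)
Function('u')(W, l) = 27
Mul(Add(-691, 1471), Function('u')(-30, 36)) = Mul(Add(-691, 1471), 27) = Mul(780, 27) = 21060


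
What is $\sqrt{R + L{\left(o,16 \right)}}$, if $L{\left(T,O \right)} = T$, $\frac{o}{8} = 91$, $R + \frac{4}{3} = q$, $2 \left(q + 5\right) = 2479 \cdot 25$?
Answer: $\frac{\sqrt{1141530}}{6} \approx 178.07$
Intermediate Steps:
$q = \frac{61965}{2}$ ($q = -5 + \frac{2479 \cdot 25}{2} = -5 + \frac{1}{2} \cdot 61975 = -5 + \frac{61975}{2} = \frac{61965}{2} \approx 30983.0$)
$R = \frac{185887}{6}$ ($R = - \frac{4}{3} + \frac{61965}{2} = \frac{185887}{6} \approx 30981.0$)
$o = 728$ ($o = 8 \cdot 91 = 728$)
$\sqrt{R + L{\left(o,16 \right)}} = \sqrt{\frac{185887}{6} + 728} = \sqrt{\frac{190255}{6}} = \frac{\sqrt{1141530}}{6}$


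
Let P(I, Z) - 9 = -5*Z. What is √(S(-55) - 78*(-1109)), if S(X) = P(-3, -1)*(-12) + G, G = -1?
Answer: √86333 ≈ 293.82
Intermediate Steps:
P(I, Z) = 9 - 5*Z
S(X) = -169 (S(X) = (9 - 5*(-1))*(-12) - 1 = (9 + 5)*(-12) - 1 = 14*(-12) - 1 = -168 - 1 = -169)
√(S(-55) - 78*(-1109)) = √(-169 - 78*(-1109)) = √(-169 + 86502) = √86333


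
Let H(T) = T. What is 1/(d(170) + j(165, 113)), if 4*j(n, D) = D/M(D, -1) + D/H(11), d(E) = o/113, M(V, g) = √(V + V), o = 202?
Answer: 215357208/763460761 - 6180196*√226/763460761 ≈ 0.16039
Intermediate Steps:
M(V, g) = √2*√V (M(V, g) = √(2*V) = √2*√V)
d(E) = 202/113
j(n, D) = D/44 + √2*√D/8 (j(n, D) = (D/((√2*√D)) + D/11)/4 = (D*(√2/(2*√D)) + D*(1/11))/4 = (√2*√D/2 + D/11)/4 = (D/11 + √2*√D/2)/4 = D/44 + √2*√D/8)
1/(d(170) + j(165, 113)) = 1/(202/113 + ((1/44)*113 + √2*√113/8)) = 1/(202/113 + (113/44 + √226/8)) = 1/(21657/4972 + √226/8)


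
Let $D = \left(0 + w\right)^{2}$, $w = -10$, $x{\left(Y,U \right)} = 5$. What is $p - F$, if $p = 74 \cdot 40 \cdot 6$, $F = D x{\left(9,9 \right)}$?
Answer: $17260$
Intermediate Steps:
$D = 100$ ($D = \left(0 - 10\right)^{2} = \left(-10\right)^{2} = 100$)
$F = 500$ ($F = 100 \cdot 5 = 500$)
$p = 17760$ ($p = 74 \cdot 240 = 17760$)
$p - F = 17760 - 500 = 17260$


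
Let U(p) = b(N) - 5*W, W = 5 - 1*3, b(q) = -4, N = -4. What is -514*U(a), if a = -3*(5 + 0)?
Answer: 7196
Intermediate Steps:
W = 2 (W = 5 - 3 = 2)
a = -15 (a = -3*5 = -15)
U(p) = -14 (U(p) = -4 - 5*2 = -4 - 10 = -14)
-514*U(a) = -514*(-14) = 7196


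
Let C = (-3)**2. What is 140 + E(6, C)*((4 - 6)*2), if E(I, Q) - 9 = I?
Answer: 80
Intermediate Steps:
C = 9
E(I, Q) = 9 + I
140 + E(6, C)*((4 - 6)*2) = 140 + (9 + 6)*((4 - 6)*2) = 140 + 15*(-2*2) = 140 + 15*(-4) = 140 - 60 = 80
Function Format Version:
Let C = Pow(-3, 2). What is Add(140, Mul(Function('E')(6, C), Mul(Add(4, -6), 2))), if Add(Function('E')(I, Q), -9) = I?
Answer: 80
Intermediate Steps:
C = 9
Function('E')(I, Q) = Add(9, I)
Add(140, Mul(Function('E')(6, C), Mul(Add(4, -6), 2))) = Add(140, Mul(Add(9, 6), Mul(Add(4, -6), 2))) = Add(140, Mul(15, Mul(-2, 2))) = Add(140, Mul(15, -4)) = Add(140, -60) = 80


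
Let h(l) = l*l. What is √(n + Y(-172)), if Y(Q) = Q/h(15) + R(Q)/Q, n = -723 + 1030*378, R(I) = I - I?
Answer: √87438653/15 ≈ 623.39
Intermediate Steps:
R(I) = 0
h(l) = l²
n = 388617 (n = -723 + 389340 = 388617)
Y(Q) = Q/225 (Y(Q) = Q/(15²) + 0/Q = Q/225 + 0 = Q/225)
√(n + Y(-172)) = √(388617 + (1/225)*(-172)) = √(388617 - 172/225) = √(87438653/225) = √87438653/15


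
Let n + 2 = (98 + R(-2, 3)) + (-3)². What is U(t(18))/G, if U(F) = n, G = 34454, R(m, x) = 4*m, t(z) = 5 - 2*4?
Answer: 97/34454 ≈ 0.0028153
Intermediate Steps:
t(z) = -3 (t(z) = 5 - 8 = -3)
n = 97 (n = -2 + ((98 + 4*(-2)) + (-3)²) = -2 + ((98 - 8) + 9) = -2 + (90 + 9) = -2 + 99 = 97)
U(F) = 97
U(t(18))/G = 97/34454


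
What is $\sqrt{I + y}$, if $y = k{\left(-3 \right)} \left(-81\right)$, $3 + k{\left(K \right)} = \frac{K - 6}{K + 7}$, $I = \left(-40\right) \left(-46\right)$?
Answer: $\frac{\sqrt{9061}}{2} \approx 47.595$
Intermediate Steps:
$I = 1840$
$k{\left(K \right)} = -3 + \frac{-6 + K}{7 + K}$ ($k{\left(K \right)} = -3 + \frac{K - 6}{K + 7} = -3 + \frac{-6 + K}{7 + K}$)
$y = \frac{1701}{4}$ ($y = \frac{-27 - -6}{7 - 3} \left(-81\right) = \frac{-27 + 6}{4} \left(-81\right) = \frac{1}{4} \left(-21\right) \left(-81\right) = \left(- \frac{21}{4}\right) \left(-81\right) = \frac{1701}{4} \approx 425.25$)
$\sqrt{I + y} = \sqrt{1840 + \frac{1701}{4}} = \sqrt{\frac{9061}{4}} = \frac{\sqrt{9061}}{2}$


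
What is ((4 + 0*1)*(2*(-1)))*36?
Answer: -288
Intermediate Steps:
((4 + 0*1)*(2*(-1)))*36 = ((4 + 0)*(-2))*36 = (4*(-2))*36 = -8*36 = -288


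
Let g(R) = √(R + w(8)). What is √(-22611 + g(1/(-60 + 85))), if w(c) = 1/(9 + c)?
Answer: √(-163364475 + 85*√714)/85 ≈ 150.37*I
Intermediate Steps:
g(R) = √(1/17 + R) (g(R) = √(R + 1/(9 + 8)) = √(R + 1/17) = √(1/17 + R))
√(-22611 + g(1/(-60 + 85))) = √(-22611 + √(17 + 289/(-60 + 85))/17) = √(-22611 + √(17 + 289/25)/17) = √(-22611 + √(714/25)/17) = √(-22611 + (√714/5)/17) = √(-22611 + √714/85)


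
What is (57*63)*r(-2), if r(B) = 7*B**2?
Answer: 100548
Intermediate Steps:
(57*63)*r(-2) = (57*63)*(7*(-2)**2) = 3591*(7*4) = 3591*28 = 100548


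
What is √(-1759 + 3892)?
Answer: 3*√237 ≈ 46.184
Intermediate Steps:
√(-1759 + 3892) = √2133 = 3*√237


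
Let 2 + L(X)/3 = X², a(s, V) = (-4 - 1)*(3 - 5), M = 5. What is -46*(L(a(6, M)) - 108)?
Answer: -8556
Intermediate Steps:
a(s, V) = 10 (a(s, V) = -5*(-2) = 10)
L(X) = -6 + 3*X²
-46*(L(a(6, M)) - 108) = -46*((-6 + 3*10²) - 108) = -46*((-6 + 3*100) - 108) = -46*((-6 + 300) - 108) = -46*(294 - 108) = -46*186 = -8556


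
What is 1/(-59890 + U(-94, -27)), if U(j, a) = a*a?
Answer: -1/59161 ≈ -1.6903e-5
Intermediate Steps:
U(j, a) = a²
1/(-59890 + U(-94, -27)) = 1/(-59890 + (-27)²) = 1/(-59890 + 729) = 1/(-59161) = -1/59161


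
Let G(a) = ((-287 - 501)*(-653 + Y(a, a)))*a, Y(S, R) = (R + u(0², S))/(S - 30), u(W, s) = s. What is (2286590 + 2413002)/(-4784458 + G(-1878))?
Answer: -124539188/25657895153 ≈ -0.0048538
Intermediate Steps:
Y(S, R) = (R + S)/(-30 + S) (Y(S, R) = (R + S)/(S - 30) = (R + S)/(-30 + S))
G(a) = a*(514564 - 1576*a/(-30 + a)) (G(a) = ((-287 - 501)*(-653 + (a + a)/(-30 + a)))*a = (-788*(-653 + (2*a)/(-30 + a)))*a = (-788*(-653 + 2*a/(-30 + a)))*a = (514564 - 1576*a/(-30 + a))*a = a*(514564 - 1576*a/(-30 + a)))
(2286590 + 2413002)/(-4784458 + G(-1878)) = (2286590 + 2413002)/(-4784458 + 2364*(-1878)*(-6530 + 217*(-1878))/(-30 - 1878)) = 4699592/(-4784458 + 2364*(-1878)*(-6530 - 407526)/(-1908)) = 4699592/(-4784458 + 2364*(-1878)*(-1/1908)*(-414056)) = 4699592/(-4784458 - 51062214032/53) = 4699592/(-51315790306/53) = 4699592*(-53/51315790306) = -124539188/25657895153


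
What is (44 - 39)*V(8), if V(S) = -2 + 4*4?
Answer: 70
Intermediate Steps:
V(S) = 14 (V(S) = -2 + 16 = 14)
(44 - 39)*V(8) = (44 - 39)*14 = 5*14 = 70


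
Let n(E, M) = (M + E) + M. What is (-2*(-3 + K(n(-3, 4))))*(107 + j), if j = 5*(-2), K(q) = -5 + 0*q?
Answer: 1552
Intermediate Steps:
n(E, M) = E + 2*M (n(E, M) = (E + M) + M = E + 2*M)
K(q) = -5 (K(q) = -5 + 0 = -5)
j = -10
(-2*(-3 + K(n(-3, 4))))*(107 + j) = (-2*(-3 - 5))*(107 - 10) = -2*(-8)*97 = 16*97 = 1552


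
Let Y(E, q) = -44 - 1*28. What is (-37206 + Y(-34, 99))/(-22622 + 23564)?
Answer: -6213/157 ≈ -39.573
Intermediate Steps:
Y(E, q) = -72 (Y(E, q) = -44 - 28 = -72)
(-37206 + Y(-34, 99))/(-22622 + 23564) = (-37206 - 72)/(-22622 + 23564) = -37278/942 = -37278*1/942 = -6213/157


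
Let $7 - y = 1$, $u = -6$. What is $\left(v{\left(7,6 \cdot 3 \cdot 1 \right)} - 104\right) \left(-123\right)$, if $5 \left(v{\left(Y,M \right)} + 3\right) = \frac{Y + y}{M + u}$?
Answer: $\frac{262687}{20} \approx 13134.0$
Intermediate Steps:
$y = 6$ ($y = 7 - 1 = 6$)
$v{\left(Y,M \right)} = -3 + \frac{6 + Y}{5 \left(-6 + M\right)}$ ($v{\left(Y,M \right)} = -3 + \frac{\left(Y + 6\right) \frac{1}{M - 6}}{5} = -3 + \frac{\left(6 + Y\right) \frac{1}{-6 + M}}{5} = -3 + \frac{\frac{1}{-6 + M} \left(6 + Y\right)}{5} = -3 + \frac{6 + Y}{5 \left(-6 + M\right)}$)
$\left(v{\left(7,6 \cdot 3 \cdot 1 \right)} - 104\right) \left(-123\right) = \left(\frac{96 + 7 - 15 \cdot 6 \cdot 3 \cdot 1}{5 \left(-6 + 6 \cdot 3 \cdot 1\right)} - 104\right) \left(-123\right) = \left(\frac{96 + 7 - 15 \cdot 18 \cdot 1}{5 \left(-6 + 18 \cdot 1\right)} - 104\right) \left(-123\right) = \left(\frac{96 + 7 - 270}{5 \left(-6 + 18\right)} - 104\right) \left(-123\right) = \left(\frac{96 + 7 - 270}{5 \cdot 12} - 104\right) \left(-123\right) = \left(\frac{1}{5} \cdot \frac{1}{12} \left(-167\right) - 104\right) \left(-123\right) = \left(- \frac{167}{60} - 104\right) \left(-123\right) = \left(- \frac{6407}{60}\right) \left(-123\right) = \frac{262687}{20}$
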